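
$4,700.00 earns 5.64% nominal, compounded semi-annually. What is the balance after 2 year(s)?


Formula: FV = P * (1 + r/m)^(m*t)
Period rate: r/m = 0.0564 / 2 = 0.0282
Total periods: m*t = 2 * 2 = 4
Growth factor: (1 + 0.0282)^4 = 1.117662
FV = $4,700.00 * 1.117662 = $5,253.01

$5,253.01


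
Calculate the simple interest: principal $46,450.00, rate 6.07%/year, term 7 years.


Formula: I = P * r * t
Substituting: I = $46,450.00 * 0.0607 * 7
Step: I = $46,450.00 * 0.4249
I = $19,736.61

$19,736.61


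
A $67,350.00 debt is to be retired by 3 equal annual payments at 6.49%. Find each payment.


Formula: PMT = PV * r / (1 - (1+r)^(-n))
Denominator: 1 - (1 + 0.0649)^(-3) = 0.171918
Numerator: $67,350.00 * 0.0649 = 4371.015
PMT = 4371.015 / 0.171918 = $25,425.05

$25,425.05


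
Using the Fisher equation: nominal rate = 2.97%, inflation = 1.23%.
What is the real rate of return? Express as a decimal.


Formula: (1 + r_real) = (1 + r_nom) / (1 + inflation)
Substituting: (1 + r_real) = 1.0297 / 1.0123
(1 + r_real) = 1.017189
r_real = 1.017189 - 1 = 0.017189

0.017189


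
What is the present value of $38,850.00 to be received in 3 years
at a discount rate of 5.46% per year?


Formula: PV = FV / (1 + r)^n
Substituting: PV = $38,850.00 / (1 + 0.0546)^3
Discount factor: (1.0546)^3 = 1.172906
PV = $38,850.00 / 1.172906 = $33,122.85

$33,122.85


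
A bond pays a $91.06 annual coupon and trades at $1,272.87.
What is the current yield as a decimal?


Formula: Current yield = annual coupon / price
Substituting: CY = $91.06 / $1,272.87
CY = 0.071539

0.071539


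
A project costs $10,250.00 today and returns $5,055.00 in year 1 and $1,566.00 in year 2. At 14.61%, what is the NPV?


Formula: NPV = C0 + C1/(1+r) + C2/(1+r)^2
Discount C1: $5,055.00 / (1 + 0.1461) = $4,410.61
Discount C2: $1,566.00 / (1 + 0.1461)^2 = $1,192.19
NPV = -$10,250.00 + $4,410.61 + $1,192.19 = -$4,647.20

-$4,647.20


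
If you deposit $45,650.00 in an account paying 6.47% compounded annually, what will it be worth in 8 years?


Formula: FV = P * (1 + r)^n
Substituting: FV = $45,650.00 * (1 + 0.0647)^8
Growth factor: (1.0647)^8 = 1.65127
FV = $45,650.00 * 1.65127 = $75,380.47

$75,380.47


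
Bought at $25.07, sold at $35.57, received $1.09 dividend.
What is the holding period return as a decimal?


Formula: HPR = (P1 - P0 + D) / P0
Gain: $35.57 - $25.07 + $1.09 = $11.59
HPR = $11.59 / $25.07 = 0.4623

0.4623


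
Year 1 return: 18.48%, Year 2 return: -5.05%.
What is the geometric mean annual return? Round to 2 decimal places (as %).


Formula: Geometric mean = ((1+r1)*(1+r2))^(1/2) - 1
Product: (1 + 0.1848) * (1 + -0.0505) = 1.1848 * 0.9495 = 1.124968
Square root: 1.124968^0.5 = 1.060645
Geometric mean = 1.060645 - 1 = 0.060645
As percentage: 6.06%

6.06%


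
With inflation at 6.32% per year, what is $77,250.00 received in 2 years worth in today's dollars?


Formula: Real value = nominal / (1 + inflation)^years
Price level: (1 + 0.0632)^2 = 1.130394
Real value = $77,250.00 / 1.130394 = $68,338.99

$68,338.99


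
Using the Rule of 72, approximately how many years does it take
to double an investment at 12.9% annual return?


Formula: Years ≈ 72 / r
Substituting: Years ≈ 72 / 12.9
Years ≈ 5.6

5.6 years


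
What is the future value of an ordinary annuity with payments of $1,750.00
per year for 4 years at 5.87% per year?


Formula: FV = PMT * ((1+r)^n - 1) / r
Growth factor: (1 + 0.0587)^4 = 1.256295
Numerator: 1.256295 - 1 = 0.256295
FV = $1,750.00 * 0.256295 / 0.0587 = $7,640.82

$7,640.82


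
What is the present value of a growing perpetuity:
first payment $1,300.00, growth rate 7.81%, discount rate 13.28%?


Formula: PV = C / (r - g)
Spread: r - g = 0.1328 - 0.0781 = 0.0547
Substituting: PV = $1,300.00 / 0.0547
PV = $23,766.00

$23,766.00


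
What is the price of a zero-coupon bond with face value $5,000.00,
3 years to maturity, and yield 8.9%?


Formula: Price = FV / (1 + r)^n
Substituting: Price = $5,000.00 / (1 + 0.089)^3
Discount factor: (1.089)^3 = 1.291468
Price = $5,000.00 / 1.291468 = $3,871.56

$3,871.56


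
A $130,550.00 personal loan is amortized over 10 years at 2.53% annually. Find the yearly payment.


Formula: PMT = PV * r / (1 - (1+r)^(-n))
Denominator: 1 - (1 + 0.0253)^(-10) = 0.221084
Numerator: $130,550.00 * 0.0253 = 3302.915
PMT = 3302.915 / 0.221084 = $14,939.61

$14,939.61


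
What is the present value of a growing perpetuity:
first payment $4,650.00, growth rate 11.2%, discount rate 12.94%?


Formula: PV = C / (r - g)
Spread: r - g = 0.1294 - 0.112 = 0.0174
Substituting: PV = $4,650.00 / 0.0174
PV = $267,241.38

$267,241.38


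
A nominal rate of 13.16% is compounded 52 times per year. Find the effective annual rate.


Formula: EAR = (1 + r/m)^m - 1
Period rate: r/m = 0.1316 / 52 = 0.002531
Compounding: (1 + 0.002531)^52 = 1.140462
EAR = 1.140462 - 1 = 0.140462

0.140462


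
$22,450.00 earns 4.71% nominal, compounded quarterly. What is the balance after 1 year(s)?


Formula: FV = P * (1 + r/m)^(m*t)
Period rate: r/m = 0.0471 / 4 = 0.011775
Total periods: m*t = 4 * 1 = 4
Growth factor: (1 + 0.011775)^4 = 1.047938
FV = $22,450.00 * 1.047938 = $23,526.22

$23,526.22


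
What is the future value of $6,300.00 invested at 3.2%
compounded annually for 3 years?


Formula: FV = P * (1 + r)^n
Substituting: FV = $6,300.00 * (1 + 0.032)^3
Growth factor: (1.032)^3 = 1.099105
FV = $6,300.00 * 1.099105 = $6,924.36

$6,924.36


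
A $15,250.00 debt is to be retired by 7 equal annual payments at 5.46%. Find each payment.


Formula: PMT = PV * r / (1 - (1+r)^(-n))
Denominator: 1 - (1 + 0.0546)^(-7) = 0.310736
Numerator: $15,250.00 * 0.0546 = 832.65
PMT = 832.65 / 0.310736 = $2,679.61

$2,679.61


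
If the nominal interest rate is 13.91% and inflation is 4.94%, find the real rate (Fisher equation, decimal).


Formula: (1 + r_real) = (1 + r_nom) / (1 + inflation)
Substituting: (1 + r_real) = 1.1391 / 1.0494
(1 + r_real) = 1.085477
r_real = 1.085477 - 1 = 0.085477

0.085477


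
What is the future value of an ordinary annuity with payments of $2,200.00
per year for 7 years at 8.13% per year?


Formula: FV = PMT * ((1+r)^n - 1) / r
Growth factor: (1 + 0.0813)^7 = 1.728317
Numerator: 1.728317 - 1 = 0.728317
FV = $2,200.00 * 0.728317 / 0.0813 = $19,708.46

$19,708.46


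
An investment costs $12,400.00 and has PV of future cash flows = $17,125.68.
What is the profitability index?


Formula: PI = PV(cash flows) / initial investment
Substituting: PI = $17,125.68 / $12,400.00
PI = 1.3811

1.3811


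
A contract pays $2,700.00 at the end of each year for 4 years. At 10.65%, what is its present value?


Formula: PV = PMT * (1 - (1+r)^(-n)) / r
Discount factor: (1 + 0.1065)^(-4) = 0.667105
Bracket: 1 - 0.667105 = 0.332895
PV = $2,700.00 * 0.332895 / 0.1065 = $8,439.59

$8,439.59


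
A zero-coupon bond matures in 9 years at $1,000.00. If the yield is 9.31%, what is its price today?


Formula: Price = FV / (1 + r)^n
Substituting: Price = $1,000.00 / (1 + 0.0931)^9
Discount factor: (1.0931)^9 = 2.228122
Price = $1,000.00 / 2.228122 = $448.81

$448.81


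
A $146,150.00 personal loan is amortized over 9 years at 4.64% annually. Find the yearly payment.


Formula: PMT = PV * r / (1 - (1+r)^(-n))
Denominator: 1 - (1 + 0.0464)^(-9) = 0.335155
Numerator: $146,150.00 * 0.0464 = 6781.36
PMT = 6781.36 / 0.335155 = $20,233.51

$20,233.51


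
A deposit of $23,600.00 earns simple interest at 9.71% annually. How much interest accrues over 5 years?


Formula: I = P * r * t
Substituting: I = $23,600.00 * 0.0971 * 5
Step: I = $23,600.00 * 0.4855
I = $11,457.80

$11,457.80


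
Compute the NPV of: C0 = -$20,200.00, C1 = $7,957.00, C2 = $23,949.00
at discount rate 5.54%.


Formula: NPV = C0 + C1/(1+r) + C2/(1+r)^2
Discount C1: $7,957.00 / (1 + 0.0554) = $7,539.32
Discount C2: $23,949.00 / (1 + 0.0554)^2 = $21,500.73
NPV = -$20,200.00 + $7,539.32 + $21,500.73 = $8,840.05

$8,840.05


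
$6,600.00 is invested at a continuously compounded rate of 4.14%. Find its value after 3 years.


Formula: FV = P * e^(r*t)
Exponent: r*t = 0.0414 * 3 = 0.1242
e^(0.1242) = 1.132242
FV = $6,600.00 * 1.132242 = $7,472.80

$7,472.80


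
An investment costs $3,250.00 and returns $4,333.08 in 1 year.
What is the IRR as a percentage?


Formula: IRR = C1/C0 - 1
Substituting: IRR = $4,333.08 / $3,250.00 - 1
Ratio: 1.333255 - 1 = 0.333255
IRR = 33.3255%

33.3255%


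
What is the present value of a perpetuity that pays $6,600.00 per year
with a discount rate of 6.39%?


Formula: PV = C / r
Substituting: PV = $6,600.00 / 0.0639
PV = $103,286.38

$103,286.38


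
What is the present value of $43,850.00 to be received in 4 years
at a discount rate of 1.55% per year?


Formula: PV = FV / (1 + r)^n
Substituting: PV = $43,850.00 / (1 + 0.0155)^4
Discount factor: (1.0155)^4 = 1.063456
PV = $43,850.00 / 1.063456 = $41,233.47

$41,233.47


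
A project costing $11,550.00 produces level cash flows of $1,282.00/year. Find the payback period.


Formula: Payback = investment / annual cash flow
Substituting: Payback = $11,550.00 / $1,282.00
Payback = 9.0094 years

9.0094 years


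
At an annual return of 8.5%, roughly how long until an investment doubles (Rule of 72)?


Formula: Years ≈ 72 / r
Substituting: Years ≈ 72 / 8.5
Years ≈ 8.5

8.5 years


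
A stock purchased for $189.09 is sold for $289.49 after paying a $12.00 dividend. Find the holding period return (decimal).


Formula: HPR = (P1 - P0 + D) / P0
Gain: $289.49 - $189.09 + $12.00 = $112.40
HPR = $112.40 / $189.09 = 0.5944

0.5944


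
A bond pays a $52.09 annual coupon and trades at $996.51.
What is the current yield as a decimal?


Formula: Current yield = annual coupon / price
Substituting: CY = $52.09 / $996.51
CY = 0.052272

0.052272


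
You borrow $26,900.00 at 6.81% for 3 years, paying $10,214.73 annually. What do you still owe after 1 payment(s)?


Formula: Balance = PV*(1+r)^k - PMT*((1+r)^k - 1)/r
Growth: (1 + 0.0681)^1 = 1.0681
Accumulated factor: ((1+r)^k - 1)/r = 1.0
Balance = $26,900.00 * 1.0681 - $10,214.73 * 1.0
Balance = $18,517.16

$18,517.16


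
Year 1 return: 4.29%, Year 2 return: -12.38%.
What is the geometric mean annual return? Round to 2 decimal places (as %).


Formula: Geometric mean = ((1+r1)*(1+r2))^(1/2) - 1
Product: (1 + 0.0429) * (1 + -0.1238) = 1.0429 * 0.8762 = 0.913789
Square root: 0.913789^0.5 = 0.955923
Geometric mean = 0.955923 - 1 = -0.044077
As percentage: -4.41%

-4.41%


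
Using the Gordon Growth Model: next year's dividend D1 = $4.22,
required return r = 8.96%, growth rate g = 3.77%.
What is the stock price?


Formula: P = D1 / (r - g)
Spread: r - g = 0.0896 - 0.0377 = 0.0519
Substituting: P = $4.22 / 0.0519
P = $81.31

$81.31


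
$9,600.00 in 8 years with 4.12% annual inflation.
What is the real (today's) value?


Formula: Real value = nominal / (1 + inflation)^years
Price level: (1 + 0.0412)^8 = 1.381253
Real value = $9,600.00 / 1.381253 = $6,950.21

$6,950.21


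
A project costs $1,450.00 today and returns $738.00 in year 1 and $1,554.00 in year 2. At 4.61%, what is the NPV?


Formula: NPV = C0 + C1/(1+r) + C2/(1+r)^2
Discount C1: $738.00 / (1 + 0.0461) = $705.48
Discount C2: $1,554.00 / (1 + 0.0461)^2 = $1,420.05
NPV = -$1,450.00 + $705.48 + $1,420.05 = $675.53

$675.53


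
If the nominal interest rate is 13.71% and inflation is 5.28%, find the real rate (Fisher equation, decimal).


Formula: (1 + r_real) = (1 + r_nom) / (1 + inflation)
Substituting: (1 + r_real) = 1.1371 / 1.0528
(1 + r_real) = 1.080072
r_real = 1.080072 - 1 = 0.080072

0.080072


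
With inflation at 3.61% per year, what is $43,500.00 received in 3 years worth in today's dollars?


Formula: Real value = nominal / (1 + inflation)^years
Price level: (1 + 0.0361)^3 = 1.112257
Real value = $43,500.00 / 1.112257 = $39,109.68

$39,109.68


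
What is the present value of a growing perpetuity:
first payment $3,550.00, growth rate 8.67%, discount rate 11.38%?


Formula: PV = C / (r - g)
Spread: r - g = 0.1138 - 0.0867 = 0.0271
Substituting: PV = $3,550.00 / 0.0271
PV = $130,996.31

$130,996.31


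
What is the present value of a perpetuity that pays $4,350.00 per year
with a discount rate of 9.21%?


Formula: PV = C / r
Substituting: PV = $4,350.00 / 0.0921
PV = $47,231.27

$47,231.27


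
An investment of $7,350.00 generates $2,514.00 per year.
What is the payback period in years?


Formula: Payback = investment / annual cash flow
Substituting: Payback = $7,350.00 / $2,514.00
Payback = 2.9236 years

2.9236 years


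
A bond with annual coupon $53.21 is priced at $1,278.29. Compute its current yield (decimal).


Formula: Current yield = annual coupon / price
Substituting: CY = $53.21 / $1,278.29
CY = 0.041626

0.041626


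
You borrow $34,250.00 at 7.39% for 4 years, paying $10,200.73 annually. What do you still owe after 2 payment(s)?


Formula: Balance = PV*(1+r)^k - PMT*((1+r)^k - 1)/r
Growth: (1 + 0.0739)^2 = 1.153261
Accumulated factor: ((1+r)^k - 1)/r = 2.0739
Balance = $34,250.00 * 1.153261 - $10,200.73 * 2.0739
Balance = $18,343.90

$18,343.90


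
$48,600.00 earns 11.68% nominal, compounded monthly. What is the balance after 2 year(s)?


Formula: FV = P * (1 + r/m)^(m*t)
Period rate: r/m = 0.1168 / 12 = 0.009733
Total periods: m*t = 12 * 2 = 24
Growth factor: (1 + 0.009733)^24 = 1.261713
FV = $48,600.00 * 1.261713 = $61,319.26

$61,319.26


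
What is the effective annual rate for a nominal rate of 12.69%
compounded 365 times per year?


Formula: EAR = (1 + r/m)^m - 1
Period rate: r/m = 0.1269 / 365 = 0.000348
Compounding: (1 + 0.000348)^365 = 1.135278
EAR = 1.135278 - 1 = 0.135278

0.135278


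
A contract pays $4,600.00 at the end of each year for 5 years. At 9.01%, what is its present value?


Formula: PV = PMT * (1 - (1+r)^(-n)) / r
Discount factor: (1 + 0.0901)^(-5) = 0.649633
Bracket: 1 - 0.649633 = 0.350367
PV = $4,600.00 * 0.350367 / 0.0901 = $17,887.75

$17,887.75


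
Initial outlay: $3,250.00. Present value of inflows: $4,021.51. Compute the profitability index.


Formula: PI = PV(cash flows) / initial investment
Substituting: PI = $4,021.51 / $3,250.00
PI = 1.2374

1.2374


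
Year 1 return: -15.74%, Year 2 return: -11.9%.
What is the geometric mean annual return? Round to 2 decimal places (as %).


Formula: Geometric mean = ((1+r1)*(1+r2))^(1/2) - 1
Product: (1 + -0.1574) * (1 + -0.119) = 0.8426 * 0.881 = 0.742331
Square root: 0.742331^0.5 = 0.861586
Geometric mean = 0.861586 - 1 = -0.138414
As percentage: -13.84%

-13.84%


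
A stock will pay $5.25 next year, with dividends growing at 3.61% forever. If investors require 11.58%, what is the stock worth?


Formula: P = D1 / (r - g)
Spread: r - g = 0.1158 - 0.0361 = 0.0797
Substituting: P = $5.25 / 0.0797
P = $65.87

$65.87


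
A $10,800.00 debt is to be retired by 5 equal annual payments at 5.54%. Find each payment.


Formula: PMT = PV * r / (1 - (1+r)^(-n))
Denominator: 1 - (1 + 0.0554)^(-5) = 0.236314
Numerator: $10,800.00 * 0.0554 = 598.32
PMT = 598.32 / 0.236314 = $2,531.88

$2,531.88


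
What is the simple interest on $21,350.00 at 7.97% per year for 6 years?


Formula: I = P * r * t
Substituting: I = $21,350.00 * 0.0797 * 6
Step: I = $21,350.00 * 0.4782
I = $10,209.57

$10,209.57


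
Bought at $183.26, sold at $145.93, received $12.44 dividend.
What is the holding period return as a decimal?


Formula: HPR = (P1 - P0 + D) / P0
Gain: $145.93 - $183.26 + $12.44 = -$24.89
HPR = -$24.89 / $183.26 = -0.1358

-0.1358


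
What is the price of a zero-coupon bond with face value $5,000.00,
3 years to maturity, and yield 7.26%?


Formula: Price = FV / (1 + r)^n
Substituting: Price = $5,000.00 / (1 + 0.0726)^3
Discount factor: (1.0726)^3 = 1.233995
Price = $5,000.00 / 1.233995 = $4,051.88

$4,051.88


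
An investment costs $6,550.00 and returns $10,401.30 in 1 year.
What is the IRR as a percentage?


Formula: IRR = C1/C0 - 1
Substituting: IRR = $10,401.30 / $6,550.00 - 1
Ratio: 1.587985 - 1 = 0.587985
IRR = 58.7985%

58.7985%


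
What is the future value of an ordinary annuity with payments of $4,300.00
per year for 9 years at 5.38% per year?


Formula: FV = PMT * ((1+r)^n - 1) / r
Growth factor: (1 + 0.0538)^9 = 1.602595
Numerator: 1.602595 - 1 = 0.602595
FV = $4,300.00 * 0.602595 / 0.0538 = $48,162.79

$48,162.79


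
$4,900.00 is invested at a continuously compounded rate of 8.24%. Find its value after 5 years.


Formula: FV = P * e^(r*t)
Exponent: r*t = 0.0824 * 5 = 0.412
e^(0.412) = 1.509834
FV = $4,900.00 * 1.509834 = $7,398.19

$7,398.19


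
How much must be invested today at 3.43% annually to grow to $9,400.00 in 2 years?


Formula: PV = FV / (1 + r)^n
Substituting: PV = $9,400.00 / (1 + 0.0343)^2
Discount factor: (1.0343)^2 = 1.069776
PV = $9,400.00 / 1.069776 = $8,786.88

$8,786.88


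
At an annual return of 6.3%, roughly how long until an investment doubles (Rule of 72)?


Formula: Years ≈ 72 / r
Substituting: Years ≈ 72 / 6.3
Years ≈ 11.4

11.4 years


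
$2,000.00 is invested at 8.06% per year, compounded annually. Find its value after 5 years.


Formula: FV = P * (1 + r)^n
Substituting: FV = $2,000.00 * (1 + 0.0806)^5
Growth factor: (1.0806)^5 = 1.473414
FV = $2,000.00 * 1.473414 = $2,946.83

$2,946.83


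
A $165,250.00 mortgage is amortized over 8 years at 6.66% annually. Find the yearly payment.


Formula: PMT = PV * r / (1 - (1+r)^(-n))
Denominator: 1 - (1 + 0.0666)^(-8) = 0.402982
Numerator: $165,250.00 * 0.0666 = 11005.65
PMT = 11005.65 / 0.402982 = $27,310.52

$27,310.52


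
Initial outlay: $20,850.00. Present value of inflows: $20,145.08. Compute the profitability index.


Formula: PI = PV(cash flows) / initial investment
Substituting: PI = $20,145.08 / $20,850.00
PI = 0.9662

0.9662


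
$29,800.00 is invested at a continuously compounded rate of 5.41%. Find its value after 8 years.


Formula: FV = P * e^(r*t)
Exponent: r*t = 0.0541 * 8 = 0.4328
e^(0.4328) = 1.541568
FV = $29,800.00 * 1.541568 = $45,938.72

$45,938.72


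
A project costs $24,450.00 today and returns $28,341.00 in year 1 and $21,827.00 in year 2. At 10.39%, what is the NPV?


Formula: NPV = C0 + C1/(1+r) + C2/(1+r)^2
Discount C1: $28,341.00 / (1 + 0.1039) = $25,673.52
Discount C2: $21,827.00 / (1 + 0.1039)^2 = $17,911.61
NPV = -$24,450.00 + $25,673.52 + $17,911.61 = $19,135.13

$19,135.13


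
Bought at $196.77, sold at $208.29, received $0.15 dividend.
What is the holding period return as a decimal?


Formula: HPR = (P1 - P0 + D) / P0
Gain: $208.29 - $196.77 + $0.15 = $11.67
HPR = $11.67 / $196.77 = 0.0593

0.0593


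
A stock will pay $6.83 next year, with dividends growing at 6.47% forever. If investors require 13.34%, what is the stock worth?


Formula: P = D1 / (r - g)
Spread: r - g = 0.1334 - 0.0647 = 0.0687
Substituting: P = $6.83 / 0.0687
P = $99.42

$99.42


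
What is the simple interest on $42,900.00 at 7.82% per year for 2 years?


Formula: I = P * r * t
Substituting: I = $42,900.00 * 0.0782 * 2
Step: I = $42,900.00 * 0.1564
I = $6,709.56

$6,709.56


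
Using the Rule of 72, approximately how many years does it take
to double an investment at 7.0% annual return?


Formula: Years ≈ 72 / r
Substituting: Years ≈ 72 / 7.0
Years ≈ 10.3

10.3 years


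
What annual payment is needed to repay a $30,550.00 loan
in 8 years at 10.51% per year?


Formula: PMT = PV * r / (1 - (1+r)^(-n))
Denominator: 1 - (1 + 0.1051)^(-8) = 0.55044
Numerator: $30,550.00 * 0.1051 = 3210.805
PMT = 3210.805 / 0.55044 = $5,833.16

$5,833.16


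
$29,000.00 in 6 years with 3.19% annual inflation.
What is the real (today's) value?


Formula: Real value = nominal / (1 + inflation)^years
Price level: (1 + 0.0319)^6 = 1.207329
Real value = $29,000.00 / 1.207329 = $24,019.96

$24,019.96


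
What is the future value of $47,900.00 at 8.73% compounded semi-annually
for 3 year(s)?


Formula: FV = P * (1 + r/m)^(m*t)
Period rate: r/m = 0.0873 / 2 = 0.04365
Total periods: m*t = 2 * 3 = 6
Growth factor: (1 + 0.04365)^6 = 1.292199
FV = $47,900.00 * 1.292199 = $61,896.31

$61,896.31


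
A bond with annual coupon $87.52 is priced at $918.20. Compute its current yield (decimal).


Formula: Current yield = annual coupon / price
Substituting: CY = $87.52 / $918.20
CY = 0.095317

0.095317


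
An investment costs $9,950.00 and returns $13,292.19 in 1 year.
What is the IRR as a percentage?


Formula: IRR = C1/C0 - 1
Substituting: IRR = $13,292.19 / $9,950.00 - 1
Ratio: 1.335898 - 1 = 0.335898
IRR = 33.5898%

33.5898%


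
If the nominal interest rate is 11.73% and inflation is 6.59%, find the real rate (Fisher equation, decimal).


Formula: (1 + r_real) = (1 + r_nom) / (1 + inflation)
Substituting: (1 + r_real) = 1.1173 / 1.0659
(1 + r_real) = 1.048222
r_real = 1.048222 - 1 = 0.048222

0.048222


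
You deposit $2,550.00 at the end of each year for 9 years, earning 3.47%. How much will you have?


Formula: FV = PMT * ((1+r)^n - 1) / r
Growth factor: (1 + 0.0347)^9 = 1.359346
Numerator: 1.359346 - 1 = 0.359346
FV = $2,550.00 * 0.359346 / 0.0347 = $26,407.28

$26,407.28


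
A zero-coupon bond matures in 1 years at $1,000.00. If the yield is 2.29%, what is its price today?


Formula: Price = FV / (1 + r)^n
Substituting: Price = $1,000.00 / (1 + 0.0229)^1
Discount factor: (1.0229)^1 = 1.0229
Price = $1,000.00 / 1.0229 = $977.61

$977.61


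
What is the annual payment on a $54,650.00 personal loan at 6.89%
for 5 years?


Formula: PMT = PV * r / (1 - (1+r)^(-n))
Denominator: 1 - (1 + 0.0689)^(-5) = 0.283338
Numerator: $54,650.00 * 0.0689 = 3765.385
PMT = 3765.385 / 0.283338 = $13,289.39

$13,289.39


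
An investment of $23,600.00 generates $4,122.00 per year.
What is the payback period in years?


Formula: Payback = investment / annual cash flow
Substituting: Payback = $23,600.00 / $4,122.00
Payback = 5.7254 years

5.7254 years


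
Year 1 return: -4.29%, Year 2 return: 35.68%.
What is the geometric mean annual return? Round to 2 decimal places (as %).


Formula: Geometric mean = ((1+r1)*(1+r2))^(1/2) - 1
Product: (1 + -0.0429) * (1 + 0.3568) = 0.9571 * 1.3568 = 1.298593
Square root: 1.298593^0.5 = 1.139558
Geometric mean = 1.139558 - 1 = 0.139558
As percentage: 13.96%

13.96%


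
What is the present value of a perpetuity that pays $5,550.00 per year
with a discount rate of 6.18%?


Formula: PV = C / r
Substituting: PV = $5,550.00 / 0.0618
PV = $89,805.83

$89,805.83


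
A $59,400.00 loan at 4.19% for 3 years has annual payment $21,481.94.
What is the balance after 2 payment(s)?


Formula: Balance = PV*(1+r)^k - PMT*((1+r)^k - 1)/r
Growth: (1 + 0.0419)^2 = 1.085556
Accumulated factor: ((1+r)^k - 1)/r = 2.0419
Balance = $59,400.00 * 1.085556 - $21,481.94 * 2.0419
Balance = $20,618.03

$20,618.03


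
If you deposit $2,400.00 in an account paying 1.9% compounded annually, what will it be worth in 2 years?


Formula: FV = P * (1 + r)^n
Substituting: FV = $2,400.00 * (1 + 0.019)^2
Growth factor: (1.019)^2 = 1.038361
FV = $2,400.00 * 1.038361 = $2,492.07

$2,492.07


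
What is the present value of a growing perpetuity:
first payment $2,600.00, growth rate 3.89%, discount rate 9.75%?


Formula: PV = C / (r - g)
Spread: r - g = 0.0975 - 0.0389 = 0.0586
Substituting: PV = $2,600.00 / 0.0586
PV = $44,368.60

$44,368.60


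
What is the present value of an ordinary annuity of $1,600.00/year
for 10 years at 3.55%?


Formula: PV = PMT * (1 - (1+r)^(-n)) / r
Discount factor: (1 + 0.0355)^(-10) = 0.705503
Bracket: 1 - 0.705503 = 0.294497
PV = $1,600.00 * 0.294497 / 0.0355 = $13,273.10

$13,273.10


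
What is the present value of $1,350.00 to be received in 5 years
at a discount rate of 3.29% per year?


Formula: PV = FV / (1 + r)^n
Substituting: PV = $1,350.00 / (1 + 0.0329)^5
Discount factor: (1.0329)^5 = 1.175686
PV = $1,350.00 / 1.175686 = $1,148.27

$1,148.27


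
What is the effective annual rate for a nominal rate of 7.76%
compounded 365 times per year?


Formula: EAR = (1 + r/m)^m - 1
Period rate: r/m = 0.0776 / 365 = 0.000213
Compounding: (1 + 0.000213)^365 = 1.080681
EAR = 1.080681 - 1 = 0.080681

0.080681


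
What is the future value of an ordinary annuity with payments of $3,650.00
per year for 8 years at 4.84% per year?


Formula: FV = PMT * ((1+r)^n - 1) / r
Growth factor: (1 + 0.0484)^8 = 1.45954
Numerator: 1.45954 - 1 = 0.45954
FV = $3,650.00 * 0.45954 / 0.0484 = $34,655.42

$34,655.42


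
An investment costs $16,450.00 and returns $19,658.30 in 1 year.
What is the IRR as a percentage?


Formula: IRR = C1/C0 - 1
Substituting: IRR = $19,658.30 / $16,450.00 - 1
Ratio: 1.195033 - 1 = 0.195033
IRR = 19.5033%

19.5033%


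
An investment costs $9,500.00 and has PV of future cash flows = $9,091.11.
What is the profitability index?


Formula: PI = PV(cash flows) / initial investment
Substituting: PI = $9,091.11 / $9,500.00
PI = 0.957

0.957


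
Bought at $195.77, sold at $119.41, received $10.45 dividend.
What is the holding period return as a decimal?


Formula: HPR = (P1 - P0 + D) / P0
Gain: $119.41 - $195.77 + $10.45 = -$65.91
HPR = -$65.91 / $195.77 = -0.3367

-0.3367


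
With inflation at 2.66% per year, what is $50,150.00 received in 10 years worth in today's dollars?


Formula: Real value = nominal / (1 + inflation)^years
Price level: (1 + 0.0266)^10 = 1.300207
Real value = $50,150.00 / 1.300207 = $38,570.77

$38,570.77


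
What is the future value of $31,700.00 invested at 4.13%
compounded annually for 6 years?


Formula: FV = P * (1 + r)^n
Substituting: FV = $31,700.00 * (1 + 0.0413)^6
Growth factor: (1.0413)^6 = 1.274839
FV = $31,700.00 * 1.274839 = $40,412.38

$40,412.38


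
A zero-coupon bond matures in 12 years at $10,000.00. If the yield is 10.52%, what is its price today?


Formula: Price = FV / (1 + r)^n
Substituting: Price = $10,000.00 / (1 + 0.1052)^12
Discount factor: (1.1052)^12 = 3.321165
Price = $10,000.00 / 3.321165 = $3,010.99

$3,010.99


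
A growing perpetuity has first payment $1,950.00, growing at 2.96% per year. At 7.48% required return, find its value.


Formula: PV = C / (r - g)
Spread: r - g = 0.0748 - 0.0296 = 0.0452
Substituting: PV = $1,950.00 / 0.0452
PV = $43,141.59

$43,141.59


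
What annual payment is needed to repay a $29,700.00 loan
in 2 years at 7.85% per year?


Formula: PMT = PV * r / (1 - (1+r)^(-n))
Denominator: 1 - (1 + 0.0785)^(-2) = 0.140275
Numerator: $29,700.00 * 0.0785 = 2331.45
PMT = 2331.45 / 0.140275 = $16,620.60

$16,620.60


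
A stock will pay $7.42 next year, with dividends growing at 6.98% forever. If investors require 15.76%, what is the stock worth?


Formula: P = D1 / (r - g)
Spread: r - g = 0.1576 - 0.0698 = 0.0878
Substituting: P = $7.42 / 0.0878
P = $84.51

$84.51


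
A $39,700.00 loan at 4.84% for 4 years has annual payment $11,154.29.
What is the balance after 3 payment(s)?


Formula: Balance = PV*(1+r)^k - PMT*((1+r)^k - 1)/r
Growth: (1 + 0.0484)^3 = 1.152341
Accumulated factor: ((1+r)^k - 1)/r = 3.147543
Balance = $39,700.00 * 1.152341 - $11,154.29 * 3.147543
Balance = $10,639.34

$10,639.34


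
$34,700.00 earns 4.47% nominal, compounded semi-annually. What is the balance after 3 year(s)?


Formula: FV = P * (1 + r/m)^(m*t)
Period rate: r/m = 0.0447 / 2 = 0.02235
Total periods: m*t = 2 * 3 = 6
Growth factor: (1 + 0.02235)^6 = 1.14182
FV = $34,700.00 * 1.14182 = $39,621.15

$39,621.15


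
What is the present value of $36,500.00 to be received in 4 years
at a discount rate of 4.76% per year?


Formula: PV = FV / (1 + r)^n
Substituting: PV = $36,500.00 / (1 + 0.0476)^4
Discount factor: (1.0476)^4 = 1.204431
PV = $36,500.00 / 1.204431 = $30,304.76

$30,304.76


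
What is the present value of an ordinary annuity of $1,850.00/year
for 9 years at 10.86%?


Formula: PV = PMT * (1 - (1+r)^(-n)) / r
Discount factor: (1 + 0.1086)^(-9) = 0.39539
Bracket: 1 - 0.39539 = 0.60461
PV = $1,850.00 * 0.60461 / 0.1086 = $10,299.52

$10,299.52


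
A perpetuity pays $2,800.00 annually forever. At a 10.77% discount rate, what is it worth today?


Formula: PV = C / r
Substituting: PV = $2,800.00 / 0.1077
PV = $25,998.14

$25,998.14


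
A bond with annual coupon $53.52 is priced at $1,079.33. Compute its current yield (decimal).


Formula: Current yield = annual coupon / price
Substituting: CY = $53.52 / $1,079.33
CY = 0.049586

0.049586


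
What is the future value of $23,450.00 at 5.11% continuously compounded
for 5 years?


Formula: FV = P * e^(r*t)
Exponent: r*t = 0.0511 * 5 = 0.2555
e^(0.2555) = 1.291107
FV = $23,450.00 * 1.291107 = $30,276.46

$30,276.46


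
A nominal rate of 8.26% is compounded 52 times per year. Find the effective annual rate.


Formula: EAR = (1 + r/m)^m - 1
Period rate: r/m = 0.0826 / 52 = 0.001588
Compounding: (1 + 0.001588)^52 = 1.086036
EAR = 1.086036 - 1 = 0.086036

0.086036


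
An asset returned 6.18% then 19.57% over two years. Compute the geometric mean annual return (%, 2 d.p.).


Formula: Geometric mean = ((1+r1)*(1+r2))^(1/2) - 1
Product: (1 + 0.0618) * (1 + 0.1957) = 1.0618 * 1.1957 = 1.269594
Square root: 1.269594^0.5 = 1.126763
Geometric mean = 1.126763 - 1 = 0.126763
As percentage: 12.68%

12.68%


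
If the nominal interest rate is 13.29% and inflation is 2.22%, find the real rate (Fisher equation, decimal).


Formula: (1 + r_real) = (1 + r_nom) / (1 + inflation)
Substituting: (1 + r_real) = 1.1329 / 1.0222
(1 + r_real) = 1.108296
r_real = 1.108296 - 1 = 0.108296

0.108296


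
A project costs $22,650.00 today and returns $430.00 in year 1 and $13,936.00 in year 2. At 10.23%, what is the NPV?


Formula: NPV = C0 + C1/(1+r) + C2/(1+r)^2
Discount C1: $430.00 / (1 + 0.1023) = $390.09
Discount C2: $13,936.00 / (1 + 0.1023)^2 = $11,469.34
NPV = -$22,650.00 + $390.09 + $11,469.34 = -$10,790.56

-$10,790.56


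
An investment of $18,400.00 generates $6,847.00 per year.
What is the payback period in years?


Formula: Payback = investment / annual cash flow
Substituting: Payback = $18,400.00 / $6,847.00
Payback = 2.6873 years

2.6873 years


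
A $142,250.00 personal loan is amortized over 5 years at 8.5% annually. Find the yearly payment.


Formula: PMT = PV * r / (1 - (1+r)^(-n))
Denominator: 1 - (1 + 0.085)^(-5) = 0.334955
Numerator: $142,250.00 * 0.085 = 12091.25
PMT = 12091.25 / 0.334955 = $36,098.18

$36,098.18


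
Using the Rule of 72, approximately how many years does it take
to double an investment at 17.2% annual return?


Formula: Years ≈ 72 / r
Substituting: Years ≈ 72 / 17.2
Years ≈ 4.2

4.2 years


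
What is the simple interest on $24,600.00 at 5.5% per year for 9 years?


Formula: I = P * r * t
Substituting: I = $24,600.00 * 0.055 * 9
Step: I = $24,600.00 * 0.495
I = $12,177.00

$12,177.00


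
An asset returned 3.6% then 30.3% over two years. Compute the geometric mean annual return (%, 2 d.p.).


Formula: Geometric mean = ((1+r1)*(1+r2))^(1/2) - 1
Product: (1 + 0.036) * (1 + 0.303) = 1.036 * 1.303 = 1.349908
Square root: 1.349908^0.5 = 1.161855
Geometric mean = 1.161855 - 1 = 0.161855
As percentage: 16.19%

16.19%


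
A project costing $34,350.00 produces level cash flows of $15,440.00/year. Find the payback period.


Formula: Payback = investment / annual cash flow
Substituting: Payback = $34,350.00 / $15,440.00
Payback = 2.2247 years

2.2247 years


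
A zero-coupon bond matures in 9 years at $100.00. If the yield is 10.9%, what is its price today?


Formula: Price = FV / (1 + r)^n
Substituting: Price = $100.00 / (1 + 0.109)^9
Discount factor: (1.109)^9 = 2.537371
Price = $100.00 / 2.537371 = $39.41

$39.41


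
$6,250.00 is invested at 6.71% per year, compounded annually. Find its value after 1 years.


Formula: FV = P * (1 + r)^n
Substituting: FV = $6,250.00 * (1 + 0.0671)^1
Growth factor: (1.0671)^1 = 1.0671
FV = $6,250.00 * 1.0671 = $6,669.38

$6,669.38


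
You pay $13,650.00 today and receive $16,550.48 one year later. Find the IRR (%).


Formula: IRR = C1/C0 - 1
Substituting: IRR = $16,550.48 / $13,650.00 - 1
Ratio: 1.212489 - 1 = 0.212489
IRR = 21.2489%

21.2489%


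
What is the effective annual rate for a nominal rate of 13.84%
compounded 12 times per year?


Formula: EAR = (1 + r/m)^m - 1
Period rate: r/m = 0.1384 / 12 = 0.011533
Compounding: (1 + 0.011533)^12 = 1.147526
EAR = 1.147526 - 1 = 0.147526

0.147526


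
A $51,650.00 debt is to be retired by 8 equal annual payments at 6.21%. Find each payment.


Formula: PMT = PV * r / (1 - (1+r)^(-n))
Denominator: 1 - (1 + 0.0621)^(-8) = 0.382443
Numerator: $51,650.00 * 0.0621 = 3207.465
PMT = 3207.465 / 0.382443 = $8,386.77

$8,386.77


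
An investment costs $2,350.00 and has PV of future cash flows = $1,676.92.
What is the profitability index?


Formula: PI = PV(cash flows) / initial investment
Substituting: PI = $1,676.92 / $2,350.00
PI = 0.7136

0.7136


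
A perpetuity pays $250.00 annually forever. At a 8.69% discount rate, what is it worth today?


Formula: PV = C / r
Substituting: PV = $250.00 / 0.0869
PV = $2,876.87

$2,876.87


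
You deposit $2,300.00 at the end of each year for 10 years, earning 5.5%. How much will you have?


Formula: FV = PMT * ((1+r)^n - 1) / r
Growth factor: (1 + 0.055)^10 = 1.708144
Numerator: 1.708144 - 1 = 0.708144
FV = $2,300.00 * 0.708144 / 0.055 = $29,613.31

$29,613.31


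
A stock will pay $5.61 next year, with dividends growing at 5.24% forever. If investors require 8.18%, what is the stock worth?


Formula: P = D1 / (r - g)
Spread: r - g = 0.0818 - 0.0524 = 0.0294
Substituting: P = $5.61 / 0.0294
P = $190.82

$190.82


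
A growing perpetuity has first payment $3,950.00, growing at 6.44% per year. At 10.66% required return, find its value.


Formula: PV = C / (r - g)
Spread: r - g = 0.1066 - 0.0644 = 0.0422
Substituting: PV = $3,950.00 / 0.0422
PV = $93,601.90

$93,601.90


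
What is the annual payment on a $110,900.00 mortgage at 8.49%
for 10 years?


Formula: PMT = PV * r / (1 - (1+r)^(-n))
Denominator: 1 - (1 + 0.0849)^(-10) = 0.557307
Numerator: $110,900.00 * 0.0849 = 9415.41
PMT = 9415.41 / 0.557307 = $16,894.48

$16,894.48


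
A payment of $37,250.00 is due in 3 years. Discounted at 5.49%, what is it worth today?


Formula: PV = FV / (1 + r)^n
Substituting: PV = $37,250.00 / (1 + 0.0549)^3
Discount factor: (1.0549)^3 = 1.173907
PV = $37,250.00 / 1.173907 = $31,731.63

$31,731.63


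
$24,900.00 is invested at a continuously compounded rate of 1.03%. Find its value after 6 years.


Formula: FV = P * e^(r*t)
Exponent: r*t = 0.0103 * 6 = 0.0618
e^(0.0618) = 1.06375
FV = $24,900.00 * 1.06375 = $26,487.36

$26,487.36


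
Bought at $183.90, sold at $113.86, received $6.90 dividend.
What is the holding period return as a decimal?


Formula: HPR = (P1 - P0 + D) / P0
Gain: $113.86 - $183.90 + $6.90 = -$63.14
HPR = -$63.14 / $183.90 = -0.3433

-0.3433


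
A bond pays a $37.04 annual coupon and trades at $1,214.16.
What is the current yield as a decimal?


Formula: Current yield = annual coupon / price
Substituting: CY = $37.04 / $1,214.16
CY = 0.030507

0.030507


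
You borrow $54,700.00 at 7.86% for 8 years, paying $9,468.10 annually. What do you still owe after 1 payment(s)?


Formula: Balance = PV*(1+r)^k - PMT*((1+r)^k - 1)/r
Growth: (1 + 0.0786)^1 = 1.0786
Accumulated factor: ((1+r)^k - 1)/r = 1.0
Balance = $54,700.00 * 1.0786 - $9,468.10 * 1.0
Balance = $49,531.32

$49,531.32


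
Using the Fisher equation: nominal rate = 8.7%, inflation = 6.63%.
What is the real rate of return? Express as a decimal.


Formula: (1 + r_real) = (1 + r_nom) / (1 + inflation)
Substituting: (1 + r_real) = 1.087 / 1.0663
(1 + r_real) = 1.019413
r_real = 1.019413 - 1 = 0.019413

0.019413


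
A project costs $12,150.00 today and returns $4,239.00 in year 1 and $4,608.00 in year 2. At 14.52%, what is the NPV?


Formula: NPV = C0 + C1/(1+r) + C2/(1+r)^2
Discount C1: $4,239.00 / (1 + 0.1452) = $3,701.54
Discount C2: $4,608.00 / (1 + 0.1452)^2 = $3,513.58
NPV = -$12,150.00 + $3,701.54 + $3,513.58 = -$4,934.88

-$4,934.88


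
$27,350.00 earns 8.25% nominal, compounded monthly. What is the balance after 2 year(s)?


Formula: FV = P * (1 + r/m)^(m*t)
Period rate: r/m = 0.0825 / 12 = 0.006875
Total periods: m*t = 12 * 2 = 24
Growth factor: (1 + 0.006875)^24 = 1.178727
FV = $27,350.00 * 1.178727 = $32,238.19

$32,238.19


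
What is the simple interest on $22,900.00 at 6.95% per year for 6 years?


Formula: I = P * r * t
Substituting: I = $22,900.00 * 0.0695 * 6
Step: I = $22,900.00 * 0.417
I = $9,549.30

$9,549.30


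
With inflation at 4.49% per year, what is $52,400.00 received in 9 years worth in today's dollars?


Formula: Real value = nominal / (1 + inflation)^years
Price level: (1 + 0.0449)^9 = 1.484816
Real value = $52,400.00 / 1.484816 = $35,290.57

$35,290.57


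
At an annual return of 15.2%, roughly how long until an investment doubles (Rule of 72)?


Formula: Years ≈ 72 / r
Substituting: Years ≈ 72 / 15.2
Years ≈ 4.7

4.7 years


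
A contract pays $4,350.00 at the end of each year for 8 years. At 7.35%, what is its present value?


Formula: PV = PMT * (1 - (1+r)^(-n)) / r
Discount factor: (1 + 0.0735)^(-8) = 0.567001
Bracket: 1 - 0.567001 = 0.432999
PV = $4,350.00 * 0.432999 / 0.0735 = $25,626.49

$25,626.49


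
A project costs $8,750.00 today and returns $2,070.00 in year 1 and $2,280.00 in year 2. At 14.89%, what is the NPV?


Formula: NPV = C0 + C1/(1+r) + C2/(1+r)^2
Discount C1: $2,070.00 / (1 + 0.1489) = $1,801.72
Discount C2: $2,280.00 / (1 + 0.1489)^2 = $1,727.31
NPV = -$8,750.00 + $1,801.72 + $1,727.31 = -$5,220.97

-$5,220.97


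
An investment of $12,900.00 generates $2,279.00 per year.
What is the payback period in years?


Formula: Payback = investment / annual cash flow
Substituting: Payback = $12,900.00 / $2,279.00
Payback = 5.6604 years

5.6604 years


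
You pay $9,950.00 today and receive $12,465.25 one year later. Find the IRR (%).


Formula: IRR = C1/C0 - 1
Substituting: IRR = $12,465.25 / $9,950.00 - 1
Ratio: 1.252789 - 1 = 0.252789
IRR = 25.2789%

25.2789%


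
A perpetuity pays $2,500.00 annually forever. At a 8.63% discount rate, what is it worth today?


Formula: PV = C / r
Substituting: PV = $2,500.00 / 0.0863
PV = $28,968.71

$28,968.71


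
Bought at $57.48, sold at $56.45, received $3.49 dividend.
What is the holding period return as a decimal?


Formula: HPR = (P1 - P0 + D) / P0
Gain: $56.45 - $57.48 + $3.49 = $2.46
HPR = $2.46 / $57.48 = 0.0428

0.0428


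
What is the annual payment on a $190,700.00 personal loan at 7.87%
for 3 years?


Formula: PMT = PV * r / (1 - (1+r)^(-n))
Denominator: 1 - (1 + 0.0787)^(-3) = 0.203294
Numerator: $190,700.00 * 0.0787 = 15008.09
PMT = 15008.09 / 0.203294 = $73,824.48

$73,824.48


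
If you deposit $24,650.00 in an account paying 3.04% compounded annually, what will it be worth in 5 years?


Formula: FV = P * (1 + r)^n
Substituting: FV = $24,650.00 * (1 + 0.0304)^5
Growth factor: (1.0304)^5 = 1.161527
FV = $24,650.00 * 1.161527 = $28,631.64

$28,631.64


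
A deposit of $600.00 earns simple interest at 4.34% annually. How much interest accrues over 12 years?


Formula: I = P * r * t
Substituting: I = $600.00 * 0.0434 * 12
Step: I = $600.00 * 0.5208
I = $312.48

$312.48


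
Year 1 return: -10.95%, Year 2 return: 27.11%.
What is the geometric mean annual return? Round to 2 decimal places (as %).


Formula: Geometric mean = ((1+r1)*(1+r2))^(1/2) - 1
Product: (1 + -0.1095) * (1 + 0.2711) = 0.8905 * 1.2711 = 1.131915
Square root: 1.131915^0.5 = 1.063915
Geometric mean = 1.063915 - 1 = 0.063915
As percentage: 6.39%

6.39%
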